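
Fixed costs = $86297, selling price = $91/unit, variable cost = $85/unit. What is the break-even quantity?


Formula: BEQ = Fixed Costs / (Price - Variable Cost)
Contribution margin = $91 - $85 = $6/unit
BEQ = ceil($86297 / $6/unit) = ceil(14382.83) = 14383 units

14383 units


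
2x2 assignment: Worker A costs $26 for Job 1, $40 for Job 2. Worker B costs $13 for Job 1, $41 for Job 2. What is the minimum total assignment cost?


Option 1: A->1 + B->2 = $26 + $41 = $67
Option 2: A->2 + B->1 = $40 + $13 = $53
Min cost = min($67, $53) = $53

$53


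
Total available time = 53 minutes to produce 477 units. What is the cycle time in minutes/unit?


Formula: CT = Available Time / Number of Units
CT = 53 min / 477 units
CT = 0.11 min/unit

0.11 min/unit


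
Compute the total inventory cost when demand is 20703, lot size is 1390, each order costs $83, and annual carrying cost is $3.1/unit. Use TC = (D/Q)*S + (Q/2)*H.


TC = 20703/1390 * 83 + 1390/2 * 3.1

$3390.72


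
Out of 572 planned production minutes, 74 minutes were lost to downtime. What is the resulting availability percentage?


Formula: Availability = (Planned Time - Downtime) / Planned Time * 100
Uptime = 572 - 74 = 498 min
Availability = 498 / 572 * 100 = 87.1%

87.1%


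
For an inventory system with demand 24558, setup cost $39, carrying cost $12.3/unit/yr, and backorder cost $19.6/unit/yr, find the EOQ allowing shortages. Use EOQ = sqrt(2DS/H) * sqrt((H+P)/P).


Formula: EOQ* = sqrt(2DS/H) * sqrt((H+P)/P)
Base EOQ = sqrt(2*24558*39/12.3) = 394.63 units
Correction = sqrt((12.3+19.6)/19.6) = 1.27576
EOQ* = 394.63 * 1.27576 = 503.5 units

503.5 units


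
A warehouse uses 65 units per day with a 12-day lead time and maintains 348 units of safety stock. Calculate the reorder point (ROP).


Formula: ROP = (Daily Demand * Lead Time) + Safety Stock
Demand during lead time = 65 * 12 = 780 units
ROP = 780 + 348 = 1128 units

1128 units


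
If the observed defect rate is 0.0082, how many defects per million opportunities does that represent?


DPMO = defect_rate * 1000000 = 0.0082 * 1000000

8200


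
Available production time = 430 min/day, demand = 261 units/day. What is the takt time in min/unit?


Formula: Takt Time = Available Production Time / Customer Demand
Takt = 430 min/day / 261 units/day
Takt = 1.65 min/unit

1.65 min/unit


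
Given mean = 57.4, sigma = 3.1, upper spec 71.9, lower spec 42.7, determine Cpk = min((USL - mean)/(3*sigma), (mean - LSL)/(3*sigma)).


Cpu = (71.9 - 57.4) / (3 * 3.1) = 1.56
Cpl = (57.4 - 42.7) / (3 * 3.1) = 1.58
Cpk = min(1.56, 1.58) = 1.56

1.56


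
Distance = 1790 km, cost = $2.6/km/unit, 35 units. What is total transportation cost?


TC = dist * cost * units = 1790 * 2.6 * 35 = $162890.00

$162890.00


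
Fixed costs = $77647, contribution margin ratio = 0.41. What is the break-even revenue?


Formula: BER = Fixed Costs / Contribution Margin Ratio
BER = $77647 / 0.41
BER = $189382.93 (to the nearest cent)

$189382.93


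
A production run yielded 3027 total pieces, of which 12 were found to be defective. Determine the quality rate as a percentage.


Formula: Quality Rate = Good Pieces / Total Pieces * 100
Good pieces = 3027 - 12 = 3015
QR = 3015 / 3027 * 100 = 99.6%

99.6%


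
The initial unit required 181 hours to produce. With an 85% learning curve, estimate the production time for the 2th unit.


Formula: T_n = T_1 * (learning_rate)^(log2(n)) where learning_rate = rate/100
Doublings = log2(2) = 1
T_n = 181 * 0.85^1
T_n = 181 * 0.85 = 153.9 hours

153.9 hours


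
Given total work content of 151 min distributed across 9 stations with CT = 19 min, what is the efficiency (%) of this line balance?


Formula: Efficiency = Sum of Task Times / (N_stations * CT) * 100
Total station capacity = 9 stations * 19 min = 171 min
Efficiency = 151 / 171 * 100 = 88.3%

88.3%


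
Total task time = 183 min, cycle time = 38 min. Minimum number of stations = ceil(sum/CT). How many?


Formula: N_min = ceil(Sum of Task Times / Cycle Time)
N_min = ceil(183 min / 38 min) = ceil(4.8158)
N_min = 5 stations

5


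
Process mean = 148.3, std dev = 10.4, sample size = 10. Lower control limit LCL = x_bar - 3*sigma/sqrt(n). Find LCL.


LCL = 148.3 - 3 * 10.4 / sqrt(10)

138.43


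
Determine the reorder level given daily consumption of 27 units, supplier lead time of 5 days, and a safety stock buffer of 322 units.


Formula: ROP = (Daily Demand * Lead Time) + Safety Stock
Demand during lead time = 27 * 5 = 135 units
ROP = 135 + 322 = 457 units

457 units


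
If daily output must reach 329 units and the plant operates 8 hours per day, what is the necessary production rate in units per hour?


Formula: Production Rate = Daily Demand / Available Hours
Rate = 329 units/day / 8 hours/day
Rate = 41.1 units/hour

41.1 units/hour


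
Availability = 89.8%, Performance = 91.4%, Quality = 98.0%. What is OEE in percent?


Formula: OEE = Availability * Performance * Quality / 10000
A * P = 89.8% * 91.4% / 100 = 82.08%
OEE = 82.08% * 98.0% / 100 = 80.4%

80.4%


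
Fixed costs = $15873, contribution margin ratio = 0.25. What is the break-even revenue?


Formula: BER = Fixed Costs / Contribution Margin Ratio
BER = $15873 / 0.25
BER = $63492.00 (to the nearest cent)

$63492.00


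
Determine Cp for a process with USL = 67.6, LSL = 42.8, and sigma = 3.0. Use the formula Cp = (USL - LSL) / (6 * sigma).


Cp = (67.6 - 42.8) / (6 * 3.0)

1.38


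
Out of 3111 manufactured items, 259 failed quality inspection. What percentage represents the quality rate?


Formula: Quality Rate = Good Pieces / Total Pieces * 100
Good pieces = 3111 - 259 = 2852
QR = 2852 / 3111 * 100 = 91.7%

91.7%


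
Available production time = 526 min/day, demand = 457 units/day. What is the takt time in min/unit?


Formula: Takt Time = Available Production Time / Customer Demand
Takt = 526 min/day / 457 units/day
Takt = 1.15 min/unit

1.15 min/unit


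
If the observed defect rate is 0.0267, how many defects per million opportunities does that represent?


DPMO = defect_rate * 1000000 = 0.0267 * 1000000

26700


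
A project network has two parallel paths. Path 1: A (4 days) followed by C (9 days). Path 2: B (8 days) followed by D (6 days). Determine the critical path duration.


Path 1 = 4 + 9 = 13 days
Path 2 = 8 + 6 = 14 days
Duration = max(13, 14) = 14 days

14 days


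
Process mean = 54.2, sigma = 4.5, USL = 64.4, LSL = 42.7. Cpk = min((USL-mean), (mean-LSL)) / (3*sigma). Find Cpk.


Cpu = (64.4 - 54.2) / (3 * 4.5) = 0.76
Cpl = (54.2 - 42.7) / (3 * 4.5) = 0.85
Cpk = min(0.76, 0.85) = 0.76

0.76


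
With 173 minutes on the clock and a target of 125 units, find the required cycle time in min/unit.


Formula: CT = Available Time / Number of Units
CT = 173 min / 125 units
CT = 1.38 min/unit

1.38 min/unit


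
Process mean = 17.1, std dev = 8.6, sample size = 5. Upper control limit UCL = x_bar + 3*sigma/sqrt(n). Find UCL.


UCL = 17.1 + 3 * 8.6 / sqrt(5)

28.64


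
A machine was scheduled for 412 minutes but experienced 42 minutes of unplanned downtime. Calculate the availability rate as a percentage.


Formula: Availability = (Planned Time - Downtime) / Planned Time * 100
Uptime = 412 - 42 = 370 min
Availability = 370 / 412 * 100 = 89.8%

89.8%


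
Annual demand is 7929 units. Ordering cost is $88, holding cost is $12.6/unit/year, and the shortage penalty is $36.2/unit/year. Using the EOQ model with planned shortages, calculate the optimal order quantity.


Formula: EOQ* = sqrt(2DS/H) * sqrt((H+P)/P)
Base EOQ = sqrt(2*7929*88/12.6) = 332.8 units
Correction = sqrt((12.6+36.2)/36.2) = 1.16106
EOQ* = 332.8 * 1.16106 = 386.4 units

386.4 units


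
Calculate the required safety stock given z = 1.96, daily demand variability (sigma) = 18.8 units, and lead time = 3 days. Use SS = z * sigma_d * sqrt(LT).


Formula: SS = z * sigma_d * sqrt(LT)
sqrt(LT) = sqrt(3) = 1.7321
SS = 1.96 * 18.8 * 1.7321
SS = 63.8 units

63.8 units


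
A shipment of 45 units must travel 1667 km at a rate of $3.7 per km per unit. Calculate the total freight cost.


TC = dist * cost * units = 1667 * 3.7 * 45 = $277555.50

$277555.50


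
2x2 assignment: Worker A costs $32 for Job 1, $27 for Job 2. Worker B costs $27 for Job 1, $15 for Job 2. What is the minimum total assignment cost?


Option 1: A->1 + B->2 = $32 + $15 = $47
Option 2: A->2 + B->1 = $27 + $27 = $54
Min cost = min($47, $54) = $47

$47


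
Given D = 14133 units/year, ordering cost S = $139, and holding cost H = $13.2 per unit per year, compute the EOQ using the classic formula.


Formula: EOQ = sqrt(2 * D * S / H)
Numerator: 2 * 14133 * 139 = 3928974
2DS/H = 3928974 / 13.2 = 297649.5
EOQ = sqrt(297649.5) = 545.6 units

545.6 units


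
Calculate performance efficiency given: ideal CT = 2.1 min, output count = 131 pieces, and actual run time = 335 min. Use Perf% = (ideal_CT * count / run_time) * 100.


Formula: Performance = (Ideal CT * Total Count) / Run Time * 100
Ideal output time = 2.1 * 131 = 275.1 min
Performance = 275.1 / 335 * 100 = 82.1%

82.1%


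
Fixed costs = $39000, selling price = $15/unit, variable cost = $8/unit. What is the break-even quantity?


Formula: BEQ = Fixed Costs / (Price - Variable Cost)
Contribution margin = $15 - $8 = $7/unit
BEQ = ceil($39000 / $7/unit) = ceil(5571.43) = 5572 units

5572 units


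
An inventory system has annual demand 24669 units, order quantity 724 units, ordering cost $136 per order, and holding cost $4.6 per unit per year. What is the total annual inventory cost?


TC = 24669/724 * 136 + 724/2 * 4.6

$6299.16


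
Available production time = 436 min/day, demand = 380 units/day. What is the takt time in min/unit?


Formula: Takt Time = Available Production Time / Customer Demand
Takt = 436 min/day / 380 units/day
Takt = 1.15 min/unit

1.15 min/unit


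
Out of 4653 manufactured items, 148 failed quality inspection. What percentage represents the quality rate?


Formula: Quality Rate = Good Pieces / Total Pieces * 100
Good pieces = 4653 - 148 = 4505
QR = 4505 / 4653 * 100 = 96.8%

96.8%


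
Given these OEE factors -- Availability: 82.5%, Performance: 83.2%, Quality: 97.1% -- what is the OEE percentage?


Formula: OEE = Availability * Performance * Quality / 10000
A * P = 82.5% * 83.2% / 100 = 68.64%
OEE = 68.64% * 97.1% / 100 = 66.6%

66.6%


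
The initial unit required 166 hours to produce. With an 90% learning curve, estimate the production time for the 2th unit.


Formula: T_n = T_1 * (learning_rate)^(log2(n)) where learning_rate = rate/100
Doublings = log2(2) = 1
T_n = 166 * 0.9^1
T_n = 166 * 0.9 = 149.4 hours

149.4 hours


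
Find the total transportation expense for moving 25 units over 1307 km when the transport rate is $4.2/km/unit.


TC = dist * cost * units = 1307 * 4.2 * 25 = $137235.00

$137235.00


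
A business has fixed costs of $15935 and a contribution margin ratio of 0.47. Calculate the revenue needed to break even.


Formula: BER = Fixed Costs / Contribution Margin Ratio
BER = $15935 / 0.47
BER = $33904.26 (to the nearest cent)

$33904.26


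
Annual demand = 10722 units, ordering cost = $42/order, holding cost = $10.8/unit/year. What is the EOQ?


Formula: EOQ = sqrt(2 * D * S / H)
Numerator: 2 * 10722 * 42 = 900648
2DS/H = 900648 / 10.8 = 83393.3
EOQ = sqrt(83393.3) = 288.8 units

288.8 units


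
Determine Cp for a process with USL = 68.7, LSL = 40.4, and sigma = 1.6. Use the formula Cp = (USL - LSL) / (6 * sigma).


Cp = (68.7 - 40.4) / (6 * 1.6)

2.95


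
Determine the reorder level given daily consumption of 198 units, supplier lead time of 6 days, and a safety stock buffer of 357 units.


Formula: ROP = (Daily Demand * Lead Time) + Safety Stock
Demand during lead time = 198 * 6 = 1188 units
ROP = 1188 + 357 = 1545 units

1545 units


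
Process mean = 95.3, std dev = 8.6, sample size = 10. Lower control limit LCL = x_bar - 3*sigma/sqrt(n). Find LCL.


LCL = 95.3 - 3 * 8.6 / sqrt(10)

87.14


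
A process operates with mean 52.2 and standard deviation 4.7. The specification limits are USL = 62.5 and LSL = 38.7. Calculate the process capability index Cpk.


Cpu = (62.5 - 52.2) / (3 * 4.7) = 0.73
Cpl = (52.2 - 38.7) / (3 * 4.7) = 0.96
Cpk = min(0.73, 0.96) = 0.73

0.73


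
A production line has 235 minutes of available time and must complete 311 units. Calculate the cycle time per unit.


Formula: CT = Available Time / Number of Units
CT = 235 min / 311 units
CT = 0.76 min/unit

0.76 min/unit


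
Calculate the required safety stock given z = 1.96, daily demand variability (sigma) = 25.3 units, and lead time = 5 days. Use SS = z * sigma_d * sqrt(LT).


Formula: SS = z * sigma_d * sqrt(LT)
sqrt(LT) = sqrt(5) = 2.2361
SS = 1.96 * 25.3 * 2.2361
SS = 110.9 units

110.9 units


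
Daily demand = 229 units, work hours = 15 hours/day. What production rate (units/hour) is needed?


Formula: Production Rate = Daily Demand / Available Hours
Rate = 229 units/day / 15 hours/day
Rate = 15.3 units/hour

15.3 units/hour


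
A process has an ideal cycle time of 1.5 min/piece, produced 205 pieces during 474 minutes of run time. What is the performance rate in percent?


Formula: Performance = (Ideal CT * Total Count) / Run Time * 100
Ideal output time = 1.5 * 205 = 307.5 min
Performance = 307.5 / 474 * 100 = 64.9%

64.9%


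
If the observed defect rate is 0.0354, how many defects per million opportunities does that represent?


DPMO = defect_rate * 1000000 = 0.0354 * 1000000

35400


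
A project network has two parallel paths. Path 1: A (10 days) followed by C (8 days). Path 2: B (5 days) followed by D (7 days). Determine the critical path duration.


Path 1 = 10 + 8 = 18 days
Path 2 = 5 + 7 = 12 days
Duration = max(18, 12) = 18 days

18 days


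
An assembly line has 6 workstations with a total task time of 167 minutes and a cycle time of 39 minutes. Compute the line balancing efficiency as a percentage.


Formula: Efficiency = Sum of Task Times / (N_stations * CT) * 100
Total station capacity = 6 stations * 39 min = 234 min
Efficiency = 167 / 234 * 100 = 71.4%

71.4%


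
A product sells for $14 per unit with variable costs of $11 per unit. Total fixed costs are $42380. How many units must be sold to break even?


Formula: BEQ = Fixed Costs / (Price - Variable Cost)
Contribution margin = $14 - $11 = $3/unit
BEQ = ceil($42380 / $3/unit) = ceil(14126.67) = 14127 units

14127 units


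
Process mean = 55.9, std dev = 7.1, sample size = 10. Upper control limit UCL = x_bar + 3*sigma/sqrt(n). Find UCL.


UCL = 55.9 + 3 * 7.1 / sqrt(10)

62.64


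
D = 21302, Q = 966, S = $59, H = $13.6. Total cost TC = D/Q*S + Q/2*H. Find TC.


TC = 21302/966 * 59 + 966/2 * 13.6

$7869.85


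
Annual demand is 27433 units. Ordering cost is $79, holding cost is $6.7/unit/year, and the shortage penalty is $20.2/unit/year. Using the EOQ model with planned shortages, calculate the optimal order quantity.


Formula: EOQ* = sqrt(2DS/H) * sqrt((H+P)/P)
Base EOQ = sqrt(2*27433*79/6.7) = 804.32 units
Correction = sqrt((6.7+20.2)/20.2) = 1.15399
EOQ* = 804.32 * 1.15399 = 928.2 units

928.2 units


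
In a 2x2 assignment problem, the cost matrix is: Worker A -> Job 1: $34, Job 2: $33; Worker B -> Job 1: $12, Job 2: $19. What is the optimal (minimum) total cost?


Option 1: A->1 + B->2 = $34 + $19 = $53
Option 2: A->2 + B->1 = $33 + $12 = $45
Min cost = min($53, $45) = $45

$45


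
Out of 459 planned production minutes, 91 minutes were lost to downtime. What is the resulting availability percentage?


Formula: Availability = (Planned Time - Downtime) / Planned Time * 100
Uptime = 459 - 91 = 368 min
Availability = 368 / 459 * 100 = 80.2%

80.2%


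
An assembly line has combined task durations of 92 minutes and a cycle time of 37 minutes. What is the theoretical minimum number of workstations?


Formula: N_min = ceil(Sum of Task Times / Cycle Time)
N_min = ceil(92 min / 37 min) = ceil(2.4865)
N_min = 3 stations

3


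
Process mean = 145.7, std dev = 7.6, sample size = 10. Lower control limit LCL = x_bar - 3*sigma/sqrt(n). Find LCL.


LCL = 145.7 - 3 * 7.6 / sqrt(10)

138.49


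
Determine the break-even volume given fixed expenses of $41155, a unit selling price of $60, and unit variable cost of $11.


Formula: BEQ = Fixed Costs / (Price - Variable Cost)
Contribution margin = $60 - $11 = $49/unit
BEQ = ceil($41155 / $49/unit) = ceil(839.9) = 840 units

840 units


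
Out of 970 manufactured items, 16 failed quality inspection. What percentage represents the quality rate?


Formula: Quality Rate = Good Pieces / Total Pieces * 100
Good pieces = 970 - 16 = 954
QR = 954 / 970 * 100 = 98.4%

98.4%


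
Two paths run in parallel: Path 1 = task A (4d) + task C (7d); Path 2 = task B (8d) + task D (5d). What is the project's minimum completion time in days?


Path 1 = 4 + 7 = 11 days
Path 2 = 8 + 5 = 13 days
Duration = max(11, 13) = 13 days

13 days


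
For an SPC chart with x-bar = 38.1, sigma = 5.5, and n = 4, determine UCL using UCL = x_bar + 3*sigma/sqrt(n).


UCL = 38.1 + 3 * 5.5 / sqrt(4)

46.35


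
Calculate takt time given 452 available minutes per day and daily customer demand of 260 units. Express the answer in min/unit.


Formula: Takt Time = Available Production Time / Customer Demand
Takt = 452 min/day / 260 units/day
Takt = 1.74 min/unit

1.74 min/unit


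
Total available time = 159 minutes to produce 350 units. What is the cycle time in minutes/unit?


Formula: CT = Available Time / Number of Units
CT = 159 min / 350 units
CT = 0.45 min/unit

0.45 min/unit


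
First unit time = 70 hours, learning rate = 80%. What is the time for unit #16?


Formula: T_n = T_1 * (learning_rate)^(log2(n)) where learning_rate = rate/100
Doublings = log2(16) = 4
T_n = 70 * 0.8^4
T_n = 70 * 0.4096 = 28.7 hours

28.7 hours


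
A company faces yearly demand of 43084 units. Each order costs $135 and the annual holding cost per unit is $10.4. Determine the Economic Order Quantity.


Formula: EOQ = sqrt(2 * D * S / H)
Numerator: 2 * 43084 * 135 = 11632680
2DS/H = 11632680 / 10.4 = 1118526.9
EOQ = sqrt(1118526.9) = 1057.6 units

1057.6 units


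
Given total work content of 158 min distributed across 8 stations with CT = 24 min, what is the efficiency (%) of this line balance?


Formula: Efficiency = Sum of Task Times / (N_stations * CT) * 100
Total station capacity = 8 stations * 24 min = 192 min
Efficiency = 158 / 192 * 100 = 82.3%

82.3%


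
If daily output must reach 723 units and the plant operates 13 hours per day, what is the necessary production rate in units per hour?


Formula: Production Rate = Daily Demand / Available Hours
Rate = 723 units/day / 13 hours/day
Rate = 55.6 units/hour

55.6 units/hour


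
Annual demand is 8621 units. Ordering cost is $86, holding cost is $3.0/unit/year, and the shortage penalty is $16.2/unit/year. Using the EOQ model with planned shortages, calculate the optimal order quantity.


Formula: EOQ* = sqrt(2DS/H) * sqrt((H+P)/P)
Base EOQ = sqrt(2*8621*86/3.0) = 703.04 units
Correction = sqrt((3.0+16.2)/16.2) = 1.08866
EOQ* = 703.04 * 1.08866 = 765.4 units

765.4 units


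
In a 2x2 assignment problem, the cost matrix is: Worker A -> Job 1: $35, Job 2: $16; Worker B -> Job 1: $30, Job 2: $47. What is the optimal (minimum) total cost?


Option 1: A->1 + B->2 = $35 + $47 = $82
Option 2: A->2 + B->1 = $16 + $30 = $46
Min cost = min($82, $46) = $46

$46


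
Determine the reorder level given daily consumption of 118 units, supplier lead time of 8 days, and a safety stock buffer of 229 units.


Formula: ROP = (Daily Demand * Lead Time) + Safety Stock
Demand during lead time = 118 * 8 = 944 units
ROP = 944 + 229 = 1173 units

1173 units


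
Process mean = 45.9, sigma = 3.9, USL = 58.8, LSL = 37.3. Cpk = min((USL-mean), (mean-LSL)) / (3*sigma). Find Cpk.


Cpu = (58.8 - 45.9) / (3 * 3.9) = 1.1
Cpl = (45.9 - 37.3) / (3 * 3.9) = 0.74
Cpk = min(1.1, 0.74) = 0.74

0.74


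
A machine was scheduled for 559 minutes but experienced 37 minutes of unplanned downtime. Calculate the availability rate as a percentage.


Formula: Availability = (Planned Time - Downtime) / Planned Time * 100
Uptime = 559 - 37 = 522 min
Availability = 522 / 559 * 100 = 93.4%

93.4%


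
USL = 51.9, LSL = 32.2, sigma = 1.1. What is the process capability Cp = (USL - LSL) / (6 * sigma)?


Cp = (51.9 - 32.2) / (6 * 1.1)

2.98


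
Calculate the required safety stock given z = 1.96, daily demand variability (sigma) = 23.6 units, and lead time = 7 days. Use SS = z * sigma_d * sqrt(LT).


Formula: SS = z * sigma_d * sqrt(LT)
sqrt(LT) = sqrt(7) = 2.6458
SS = 1.96 * 23.6 * 2.6458
SS = 122.4 units

122.4 units


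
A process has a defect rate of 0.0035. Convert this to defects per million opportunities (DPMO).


DPMO = defect_rate * 1000000 = 0.0035 * 1000000

3500


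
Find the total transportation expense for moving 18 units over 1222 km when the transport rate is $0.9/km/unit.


TC = dist * cost * units = 1222 * 0.9 * 18 = $19796.40

$19796.40


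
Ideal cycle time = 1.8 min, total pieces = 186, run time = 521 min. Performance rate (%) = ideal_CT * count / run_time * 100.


Formula: Performance = (Ideal CT * Total Count) / Run Time * 100
Ideal output time = 1.8 * 186 = 334.8 min
Performance = 334.8 / 521 * 100 = 64.3%

64.3%


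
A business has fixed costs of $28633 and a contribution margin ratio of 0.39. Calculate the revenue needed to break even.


Formula: BER = Fixed Costs / Contribution Margin Ratio
BER = $28633 / 0.39
BER = $73417.95 (to the nearest cent)

$73417.95


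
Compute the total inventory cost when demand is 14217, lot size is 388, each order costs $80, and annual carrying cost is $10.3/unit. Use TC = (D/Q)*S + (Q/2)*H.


TC = 14217/388 * 80 + 388/2 * 10.3

$4929.54


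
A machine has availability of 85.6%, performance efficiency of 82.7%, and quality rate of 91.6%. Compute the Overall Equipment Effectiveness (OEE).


Formula: OEE = Availability * Performance * Quality / 10000
A * P = 85.6% * 82.7% / 100 = 70.79%
OEE = 70.79% * 91.6% / 100 = 64.8%

64.8%


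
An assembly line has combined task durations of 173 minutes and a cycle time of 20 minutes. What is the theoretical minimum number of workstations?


Formula: N_min = ceil(Sum of Task Times / Cycle Time)
N_min = ceil(173 min / 20 min) = ceil(8.65)
N_min = 9 stations

9


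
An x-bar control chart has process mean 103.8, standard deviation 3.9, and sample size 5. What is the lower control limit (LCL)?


LCL = 103.8 - 3 * 3.9 / sqrt(5)

98.57


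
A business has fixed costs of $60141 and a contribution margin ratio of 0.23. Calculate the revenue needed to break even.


Formula: BER = Fixed Costs / Contribution Margin Ratio
BER = $60141 / 0.23
BER = $261482.61 (to the nearest cent)

$261482.61


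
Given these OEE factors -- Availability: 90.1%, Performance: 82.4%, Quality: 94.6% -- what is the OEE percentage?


Formula: OEE = Availability * Performance * Quality / 10000
A * P = 90.1% * 82.4% / 100 = 74.24%
OEE = 74.24% * 94.6% / 100 = 70.2%

70.2%


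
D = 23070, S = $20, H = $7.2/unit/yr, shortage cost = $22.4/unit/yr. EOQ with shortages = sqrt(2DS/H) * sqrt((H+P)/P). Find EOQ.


Formula: EOQ* = sqrt(2DS/H) * sqrt((H+P)/P)
Base EOQ = sqrt(2*23070*20/7.2) = 358.0 units
Correction = sqrt((7.2+22.4)/22.4) = 1.14953
EOQ* = 358.0 * 1.14953 = 411.5 units

411.5 units


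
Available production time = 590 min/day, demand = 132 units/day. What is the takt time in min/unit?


Formula: Takt Time = Available Production Time / Customer Demand
Takt = 590 min/day / 132 units/day
Takt = 4.47 min/unit

4.47 min/unit


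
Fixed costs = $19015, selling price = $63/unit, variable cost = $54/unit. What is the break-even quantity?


Formula: BEQ = Fixed Costs / (Price - Variable Cost)
Contribution margin = $63 - $54 = $9/unit
BEQ = ceil($19015 / $9/unit) = ceil(2112.78) = 2113 units

2113 units


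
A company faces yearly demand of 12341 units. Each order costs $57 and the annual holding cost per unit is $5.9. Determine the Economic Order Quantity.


Formula: EOQ = sqrt(2 * D * S / H)
Numerator: 2 * 12341 * 57 = 1406874
2DS/H = 1406874 / 5.9 = 238453.2
EOQ = sqrt(238453.2) = 488.3 units

488.3 units


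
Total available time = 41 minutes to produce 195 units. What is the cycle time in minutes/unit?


Formula: CT = Available Time / Number of Units
CT = 41 min / 195 units
CT = 0.21 min/unit

0.21 min/unit


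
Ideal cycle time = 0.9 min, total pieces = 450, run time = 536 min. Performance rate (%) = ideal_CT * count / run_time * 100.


Formula: Performance = (Ideal CT * Total Count) / Run Time * 100
Ideal output time = 0.9 * 450 = 405.0 min
Performance = 405.0 / 536 * 100 = 75.6%

75.6%


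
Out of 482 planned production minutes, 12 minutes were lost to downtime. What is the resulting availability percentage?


Formula: Availability = (Planned Time - Downtime) / Planned Time * 100
Uptime = 482 - 12 = 470 min
Availability = 470 / 482 * 100 = 97.5%

97.5%


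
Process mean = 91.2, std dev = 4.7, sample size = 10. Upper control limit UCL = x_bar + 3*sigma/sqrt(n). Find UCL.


UCL = 91.2 + 3 * 4.7 / sqrt(10)

95.66


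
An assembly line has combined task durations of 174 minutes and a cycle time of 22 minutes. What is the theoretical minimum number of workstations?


Formula: N_min = ceil(Sum of Task Times / Cycle Time)
N_min = ceil(174 min / 22 min) = ceil(7.9091)
N_min = 8 stations

8


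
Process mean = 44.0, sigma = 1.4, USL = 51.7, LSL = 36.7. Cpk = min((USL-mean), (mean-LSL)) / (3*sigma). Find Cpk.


Cpu = (51.7 - 44.0) / (3 * 1.4) = 1.83
Cpl = (44.0 - 36.7) / (3 * 1.4) = 1.74
Cpk = min(1.83, 1.74) = 1.74

1.74


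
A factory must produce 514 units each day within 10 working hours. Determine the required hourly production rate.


Formula: Production Rate = Daily Demand / Available Hours
Rate = 514 units/day / 10 hours/day
Rate = 51.4 units/hour

51.4 units/hour


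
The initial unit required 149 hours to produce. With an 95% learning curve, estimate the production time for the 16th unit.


Formula: T_n = T_1 * (learning_rate)^(log2(n)) where learning_rate = rate/100
Doublings = log2(16) = 4
T_n = 149 * 0.95^4
T_n = 149 * 0.8145 = 121.4 hours

121.4 hours


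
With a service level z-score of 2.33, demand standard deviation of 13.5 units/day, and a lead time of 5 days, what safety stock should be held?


Formula: SS = z * sigma_d * sqrt(LT)
sqrt(LT) = sqrt(5) = 2.2361
SS = 2.33 * 13.5 * 2.2361
SS = 70.3 units

70.3 units


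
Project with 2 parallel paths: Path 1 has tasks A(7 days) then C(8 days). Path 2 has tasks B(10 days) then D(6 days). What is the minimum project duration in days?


Path 1 = 7 + 8 = 15 days
Path 2 = 10 + 6 = 16 days
Duration = max(15, 16) = 16 days

16 days


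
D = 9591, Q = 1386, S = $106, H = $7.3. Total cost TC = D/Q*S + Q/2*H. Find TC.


TC = 9591/1386 * 106 + 1386/2 * 7.3

$5792.41


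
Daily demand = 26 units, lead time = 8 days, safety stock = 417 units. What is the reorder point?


Formula: ROP = (Daily Demand * Lead Time) + Safety Stock
Demand during lead time = 26 * 8 = 208 units
ROP = 208 + 417 = 625 units

625 units


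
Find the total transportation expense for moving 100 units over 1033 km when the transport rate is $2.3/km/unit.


TC = dist * cost * units = 1033 * 2.3 * 100 = $237590.00

$237590.00


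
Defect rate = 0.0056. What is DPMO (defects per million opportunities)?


DPMO = defect_rate * 1000000 = 0.0056 * 1000000

5600


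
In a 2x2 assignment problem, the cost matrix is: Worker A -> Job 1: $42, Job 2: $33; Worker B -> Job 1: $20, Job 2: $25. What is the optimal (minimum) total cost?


Option 1: A->1 + B->2 = $42 + $25 = $67
Option 2: A->2 + B->1 = $33 + $20 = $53
Min cost = min($67, $53) = $53

$53


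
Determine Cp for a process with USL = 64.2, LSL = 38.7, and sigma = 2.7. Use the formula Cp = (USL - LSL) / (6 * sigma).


Cp = (64.2 - 38.7) / (6 * 2.7)

1.57


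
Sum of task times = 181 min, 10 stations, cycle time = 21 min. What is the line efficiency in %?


Formula: Efficiency = Sum of Task Times / (N_stations * CT) * 100
Total station capacity = 10 stations * 21 min = 210 min
Efficiency = 181 / 210 * 100 = 86.2%

86.2%


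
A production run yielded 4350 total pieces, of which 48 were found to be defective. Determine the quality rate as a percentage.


Formula: Quality Rate = Good Pieces / Total Pieces * 100
Good pieces = 4350 - 48 = 4302
QR = 4302 / 4350 * 100 = 98.9%

98.9%


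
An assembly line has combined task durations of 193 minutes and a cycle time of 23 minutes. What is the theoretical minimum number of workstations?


Formula: N_min = ceil(Sum of Task Times / Cycle Time)
N_min = ceil(193 min / 23 min) = ceil(8.3913)
N_min = 9 stations

9


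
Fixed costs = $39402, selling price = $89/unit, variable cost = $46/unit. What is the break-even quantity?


Formula: BEQ = Fixed Costs / (Price - Variable Cost)
Contribution margin = $89 - $46 = $43/unit
BEQ = ceil($39402 / $43/unit) = ceil(916.33) = 917 units

917 units


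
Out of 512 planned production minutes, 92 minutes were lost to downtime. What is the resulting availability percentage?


Formula: Availability = (Planned Time - Downtime) / Planned Time * 100
Uptime = 512 - 92 = 420 min
Availability = 420 / 512 * 100 = 82.0%

82.0%


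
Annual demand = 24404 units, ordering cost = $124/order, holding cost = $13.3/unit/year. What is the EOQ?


Formula: EOQ = sqrt(2 * D * S / H)
Numerator: 2 * 24404 * 124 = 6052192
2DS/H = 6052192 / 13.3 = 455052.0
EOQ = sqrt(455052.0) = 674.6 units

674.6 units


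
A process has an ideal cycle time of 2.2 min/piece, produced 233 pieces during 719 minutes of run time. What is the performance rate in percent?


Formula: Performance = (Ideal CT * Total Count) / Run Time * 100
Ideal output time = 2.2 * 233 = 512.6 min
Performance = 512.6 / 719 * 100 = 71.3%

71.3%


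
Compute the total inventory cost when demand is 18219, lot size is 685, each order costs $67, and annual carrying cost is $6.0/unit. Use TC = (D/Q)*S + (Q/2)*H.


TC = 18219/685 * 67 + 685/2 * 6.0

$3837.00


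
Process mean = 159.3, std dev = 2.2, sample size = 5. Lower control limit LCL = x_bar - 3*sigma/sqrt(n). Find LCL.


LCL = 159.3 - 3 * 2.2 / sqrt(5)

156.35


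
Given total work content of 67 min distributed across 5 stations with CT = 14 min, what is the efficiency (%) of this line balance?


Formula: Efficiency = Sum of Task Times / (N_stations * CT) * 100
Total station capacity = 5 stations * 14 min = 70 min
Efficiency = 67 / 70 * 100 = 95.7%

95.7%


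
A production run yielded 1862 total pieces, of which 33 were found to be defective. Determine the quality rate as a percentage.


Formula: Quality Rate = Good Pieces / Total Pieces * 100
Good pieces = 1862 - 33 = 1829
QR = 1829 / 1862 * 100 = 98.2%

98.2%


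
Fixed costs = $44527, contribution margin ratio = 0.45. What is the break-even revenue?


Formula: BER = Fixed Costs / Contribution Margin Ratio
BER = $44527 / 0.45
BER = $98948.89 (to the nearest cent)

$98948.89


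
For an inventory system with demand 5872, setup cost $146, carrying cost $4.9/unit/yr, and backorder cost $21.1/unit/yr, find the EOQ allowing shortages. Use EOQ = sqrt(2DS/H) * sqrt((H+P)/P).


Formula: EOQ* = sqrt(2DS/H) * sqrt((H+P)/P)
Base EOQ = sqrt(2*5872*146/4.9) = 591.54 units
Correction = sqrt((4.9+21.1)/21.1) = 1.11006
EOQ* = 591.54 * 1.11006 = 656.6 units

656.6 units


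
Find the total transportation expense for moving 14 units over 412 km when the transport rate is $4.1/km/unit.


TC = dist * cost * units = 412 * 4.1 * 14 = $23648.80

$23648.80


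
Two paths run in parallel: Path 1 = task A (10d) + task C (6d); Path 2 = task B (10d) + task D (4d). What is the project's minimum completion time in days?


Path 1 = 10 + 6 = 16 days
Path 2 = 10 + 4 = 14 days
Duration = max(16, 14) = 16 days

16 days


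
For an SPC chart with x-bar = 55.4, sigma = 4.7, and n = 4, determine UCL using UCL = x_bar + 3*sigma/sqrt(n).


UCL = 55.4 + 3 * 4.7 / sqrt(4)

62.45


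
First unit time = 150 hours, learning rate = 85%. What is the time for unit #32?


Formula: T_n = T_1 * (learning_rate)^(log2(n)) where learning_rate = rate/100
Doublings = log2(32) = 5
T_n = 150 * 0.85^5
T_n = 150 * 0.4437 = 66.6 hours

66.6 hours


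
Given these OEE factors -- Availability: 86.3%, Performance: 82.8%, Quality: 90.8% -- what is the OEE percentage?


Formula: OEE = Availability * Performance * Quality / 10000
A * P = 86.3% * 82.8% / 100 = 71.46%
OEE = 71.46% * 90.8% / 100 = 64.9%

64.9%


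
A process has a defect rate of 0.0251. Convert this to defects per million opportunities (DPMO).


DPMO = defect_rate * 1000000 = 0.0251 * 1000000

25100


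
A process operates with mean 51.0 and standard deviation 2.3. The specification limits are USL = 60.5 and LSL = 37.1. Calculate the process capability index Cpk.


Cpu = (60.5 - 51.0) / (3 * 2.3) = 1.38
Cpl = (51.0 - 37.1) / (3 * 2.3) = 2.01
Cpk = min(1.38, 2.01) = 1.38

1.38


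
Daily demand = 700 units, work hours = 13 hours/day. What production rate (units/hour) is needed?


Formula: Production Rate = Daily Demand / Available Hours
Rate = 700 units/day / 13 hours/day
Rate = 53.8 units/hour

53.8 units/hour


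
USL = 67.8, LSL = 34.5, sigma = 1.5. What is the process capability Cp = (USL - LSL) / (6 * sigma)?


Cp = (67.8 - 34.5) / (6 * 1.5)

3.7


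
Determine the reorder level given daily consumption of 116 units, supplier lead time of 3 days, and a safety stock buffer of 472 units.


Formula: ROP = (Daily Demand * Lead Time) + Safety Stock
Demand during lead time = 116 * 3 = 348 units
ROP = 348 + 472 = 820 units

820 units


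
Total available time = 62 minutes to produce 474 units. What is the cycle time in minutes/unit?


Formula: CT = Available Time / Number of Units
CT = 62 min / 474 units
CT = 0.13 min/unit

0.13 min/unit


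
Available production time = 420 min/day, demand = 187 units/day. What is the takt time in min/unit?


Formula: Takt Time = Available Production Time / Customer Demand
Takt = 420 min/day / 187 units/day
Takt = 2.25 min/unit

2.25 min/unit


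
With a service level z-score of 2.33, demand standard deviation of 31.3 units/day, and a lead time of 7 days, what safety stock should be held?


Formula: SS = z * sigma_d * sqrt(LT)
sqrt(LT) = sqrt(7) = 2.6458
SS = 2.33 * 31.3 * 2.6458
SS = 193.0 units

193.0 units


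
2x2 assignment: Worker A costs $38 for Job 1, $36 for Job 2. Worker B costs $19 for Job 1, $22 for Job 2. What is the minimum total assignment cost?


Option 1: A->1 + B->2 = $38 + $22 = $60
Option 2: A->2 + B->1 = $36 + $19 = $55
Min cost = min($60, $55) = $55

$55


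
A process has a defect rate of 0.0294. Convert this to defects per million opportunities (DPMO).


DPMO = defect_rate * 1000000 = 0.0294 * 1000000

29400


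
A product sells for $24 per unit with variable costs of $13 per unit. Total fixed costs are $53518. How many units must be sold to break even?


Formula: BEQ = Fixed Costs / (Price - Variable Cost)
Contribution margin = $24 - $13 = $11/unit
BEQ = ceil($53518 / $11/unit) = ceil(4865.27) = 4866 units

4866 units


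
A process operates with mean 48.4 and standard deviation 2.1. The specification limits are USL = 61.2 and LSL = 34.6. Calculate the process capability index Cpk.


Cpu = (61.2 - 48.4) / (3 * 2.1) = 2.03
Cpl = (48.4 - 34.6) / (3 * 2.1) = 2.19
Cpk = min(2.03, 2.19) = 2.03

2.03


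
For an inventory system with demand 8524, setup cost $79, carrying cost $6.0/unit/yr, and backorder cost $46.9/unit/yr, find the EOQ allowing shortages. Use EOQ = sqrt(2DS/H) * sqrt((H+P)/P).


Formula: EOQ* = sqrt(2DS/H) * sqrt((H+P)/P)
Base EOQ = sqrt(2*8524*79/6.0) = 473.78 units
Correction = sqrt((6.0+46.9)/46.9) = 1.06204
EOQ* = 473.78 * 1.06204 = 503.2 units

503.2 units


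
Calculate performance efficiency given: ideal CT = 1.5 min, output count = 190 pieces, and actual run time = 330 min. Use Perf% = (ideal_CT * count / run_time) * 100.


Formula: Performance = (Ideal CT * Total Count) / Run Time * 100
Ideal output time = 1.5 * 190 = 285.0 min
Performance = 285.0 / 330 * 100 = 86.4%

86.4%


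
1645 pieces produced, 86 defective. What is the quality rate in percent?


Formula: Quality Rate = Good Pieces / Total Pieces * 100
Good pieces = 1645 - 86 = 1559
QR = 1559 / 1645 * 100 = 94.8%

94.8%


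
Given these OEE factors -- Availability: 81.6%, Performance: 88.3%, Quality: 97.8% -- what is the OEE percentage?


Formula: OEE = Availability * Performance * Quality / 10000
A * P = 81.6% * 88.3% / 100 = 72.05%
OEE = 72.05% * 97.8% / 100 = 70.5%

70.5%


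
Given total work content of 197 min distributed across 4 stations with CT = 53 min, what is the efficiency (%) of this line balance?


Formula: Efficiency = Sum of Task Times / (N_stations * CT) * 100
Total station capacity = 4 stations * 53 min = 212 min
Efficiency = 197 / 212 * 100 = 92.9%

92.9%


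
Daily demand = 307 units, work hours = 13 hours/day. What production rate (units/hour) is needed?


Formula: Production Rate = Daily Demand / Available Hours
Rate = 307 units/day / 13 hours/day
Rate = 23.6 units/hour

23.6 units/hour


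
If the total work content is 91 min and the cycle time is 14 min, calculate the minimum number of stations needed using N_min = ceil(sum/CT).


Formula: N_min = ceil(Sum of Task Times / Cycle Time)
N_min = ceil(91 min / 14 min) = ceil(6.5)
N_min = 7 stations

7


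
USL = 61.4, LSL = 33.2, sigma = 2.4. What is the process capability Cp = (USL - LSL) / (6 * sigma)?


Cp = (61.4 - 33.2) / (6 * 2.4)

1.96


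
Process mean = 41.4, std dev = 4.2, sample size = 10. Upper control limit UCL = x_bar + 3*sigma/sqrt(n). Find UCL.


UCL = 41.4 + 3 * 4.2 / sqrt(10)

45.38


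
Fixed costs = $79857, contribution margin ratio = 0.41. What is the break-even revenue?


Formula: BER = Fixed Costs / Contribution Margin Ratio
BER = $79857 / 0.41
BER = $194773.17 (to the nearest cent)

$194773.17


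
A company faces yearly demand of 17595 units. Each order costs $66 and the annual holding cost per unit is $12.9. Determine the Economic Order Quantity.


Formula: EOQ = sqrt(2 * D * S / H)
Numerator: 2 * 17595 * 66 = 2322540
2DS/H = 2322540 / 12.9 = 180041.9
EOQ = sqrt(180041.9) = 424.3 units

424.3 units


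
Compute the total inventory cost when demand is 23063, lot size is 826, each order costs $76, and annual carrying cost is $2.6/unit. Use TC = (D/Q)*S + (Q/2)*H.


TC = 23063/826 * 76 + 826/2 * 2.6

$3195.82


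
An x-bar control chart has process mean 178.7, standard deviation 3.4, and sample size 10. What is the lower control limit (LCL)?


LCL = 178.7 - 3 * 3.4 / sqrt(10)

175.47


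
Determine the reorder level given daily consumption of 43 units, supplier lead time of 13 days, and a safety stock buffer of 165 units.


Formula: ROP = (Daily Demand * Lead Time) + Safety Stock
Demand during lead time = 43 * 13 = 559 units
ROP = 559 + 165 = 724 units

724 units


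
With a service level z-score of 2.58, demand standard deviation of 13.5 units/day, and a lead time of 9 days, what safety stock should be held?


Formula: SS = z * sigma_d * sqrt(LT)
sqrt(LT) = sqrt(9) = 3.0
SS = 2.58 * 13.5 * 3.0
SS = 104.5 units

104.5 units


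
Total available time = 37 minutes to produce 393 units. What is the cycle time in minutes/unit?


Formula: CT = Available Time / Number of Units
CT = 37 min / 393 units
CT = 0.09 min/unit

0.09 min/unit
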